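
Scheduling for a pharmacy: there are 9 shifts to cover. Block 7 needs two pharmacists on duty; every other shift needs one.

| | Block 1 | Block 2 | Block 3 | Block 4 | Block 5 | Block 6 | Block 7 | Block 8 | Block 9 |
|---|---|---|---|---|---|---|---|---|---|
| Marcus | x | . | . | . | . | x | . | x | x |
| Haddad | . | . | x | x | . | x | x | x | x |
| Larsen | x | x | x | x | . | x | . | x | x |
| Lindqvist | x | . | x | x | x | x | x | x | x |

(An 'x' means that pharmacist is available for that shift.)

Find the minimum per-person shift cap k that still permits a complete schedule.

With 4 pharmacists and 10 worker-slots to fill, someone must work at least ⌈10/4⌉ = 3 shifts, so k ≥ 3.
k = 3 works: Block 1→Marcus, Block 2→Larsen, Block 3→Haddad, Block 4→Haddad, Block 5→Lindqvist, Block 6→Marcus, Block 7→Haddad+Lindqvist, Block 8→Marcus, Block 9→Larsen.
Loads: Marcus 3, Haddad 3, Larsen 2, Lindqvist 2 — all ≤ 3.

3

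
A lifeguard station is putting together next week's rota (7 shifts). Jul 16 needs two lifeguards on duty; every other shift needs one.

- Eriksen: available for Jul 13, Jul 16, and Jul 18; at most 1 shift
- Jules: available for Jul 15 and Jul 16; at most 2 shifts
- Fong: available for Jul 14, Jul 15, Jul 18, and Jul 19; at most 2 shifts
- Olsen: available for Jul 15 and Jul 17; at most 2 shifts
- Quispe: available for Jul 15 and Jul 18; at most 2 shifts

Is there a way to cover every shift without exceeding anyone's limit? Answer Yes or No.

No

Total capacity is 9 and 8 slots are needed, so capacity alone doesn't rule it out.
Shifts {Jul 13, Jul 16} need 3 worker-slots in total, but the lifeguards available for any of those shifts (Eriksen and Jules) can supply at most 2 among them. So no valid schedule exists.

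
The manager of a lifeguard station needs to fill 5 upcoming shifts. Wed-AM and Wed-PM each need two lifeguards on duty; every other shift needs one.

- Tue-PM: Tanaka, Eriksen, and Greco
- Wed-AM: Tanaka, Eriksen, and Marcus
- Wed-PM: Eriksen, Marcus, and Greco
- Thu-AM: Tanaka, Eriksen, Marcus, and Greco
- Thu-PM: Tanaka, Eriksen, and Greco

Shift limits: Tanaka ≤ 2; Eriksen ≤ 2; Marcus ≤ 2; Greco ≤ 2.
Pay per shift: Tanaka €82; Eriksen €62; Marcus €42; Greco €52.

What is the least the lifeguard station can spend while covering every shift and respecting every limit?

€394

Picking the cheapest available lifeguard for each shift independently would cost €344, but that ignores the shift limits.
An optimal schedule: Tue-PM→Greco, Wed-AM→Marcus+Eriksen, Wed-PM→Marcus+Greco, Thu-AM→Tanaka, Thu-PM→Eriksen.
Total: 52 + 42 + 62 + 42 + 52 + 82 + 62 = €394.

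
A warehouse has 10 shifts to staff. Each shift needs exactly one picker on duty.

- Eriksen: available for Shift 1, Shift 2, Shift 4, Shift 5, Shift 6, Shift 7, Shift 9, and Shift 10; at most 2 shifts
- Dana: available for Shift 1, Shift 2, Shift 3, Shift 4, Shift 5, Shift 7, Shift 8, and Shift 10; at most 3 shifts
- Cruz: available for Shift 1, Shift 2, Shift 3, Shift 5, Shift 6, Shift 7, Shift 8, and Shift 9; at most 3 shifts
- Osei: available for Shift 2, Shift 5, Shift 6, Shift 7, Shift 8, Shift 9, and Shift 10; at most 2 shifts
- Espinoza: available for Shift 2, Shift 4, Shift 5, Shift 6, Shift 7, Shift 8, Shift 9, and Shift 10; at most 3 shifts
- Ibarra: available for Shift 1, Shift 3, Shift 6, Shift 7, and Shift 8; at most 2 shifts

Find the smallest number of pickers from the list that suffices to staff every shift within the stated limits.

10 slots to fill and no one can take more than 3, so at least ⌈10/3⌉ = 4 pickers are needed.
Eriksen, Dana, Cruz, and Osei alone can cover everything: Shift 1→Eriksen, Shift 2→Cruz, Shift 3→Dana, Shift 4→Eriksen, Shift 5→Osei, Shift 6→Cruz, Shift 7→Osei, Shift 8→Dana, Shift 9→Cruz, Shift 10→Dana.

4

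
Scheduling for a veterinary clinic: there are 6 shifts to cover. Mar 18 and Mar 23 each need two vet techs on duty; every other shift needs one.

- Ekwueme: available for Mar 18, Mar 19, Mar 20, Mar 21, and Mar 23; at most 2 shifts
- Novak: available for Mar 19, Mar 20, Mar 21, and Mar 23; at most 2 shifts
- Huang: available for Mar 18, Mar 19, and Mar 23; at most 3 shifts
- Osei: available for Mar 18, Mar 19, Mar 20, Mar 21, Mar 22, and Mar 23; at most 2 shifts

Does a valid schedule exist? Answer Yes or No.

Yes

Mar 22 can only be covered by Osei, so that assignment is forced.
One valid schedule: Mar 18→Ekwueme+Huang, Mar 19→Novak, Mar 20→Ekwueme, Mar 21→Novak, Mar 22→Osei, Mar 23→Huang+Osei.
Loads: Ekwueme 2/2, Novak 2/2, Huang 2/3, Osei 2/2 — all within limits.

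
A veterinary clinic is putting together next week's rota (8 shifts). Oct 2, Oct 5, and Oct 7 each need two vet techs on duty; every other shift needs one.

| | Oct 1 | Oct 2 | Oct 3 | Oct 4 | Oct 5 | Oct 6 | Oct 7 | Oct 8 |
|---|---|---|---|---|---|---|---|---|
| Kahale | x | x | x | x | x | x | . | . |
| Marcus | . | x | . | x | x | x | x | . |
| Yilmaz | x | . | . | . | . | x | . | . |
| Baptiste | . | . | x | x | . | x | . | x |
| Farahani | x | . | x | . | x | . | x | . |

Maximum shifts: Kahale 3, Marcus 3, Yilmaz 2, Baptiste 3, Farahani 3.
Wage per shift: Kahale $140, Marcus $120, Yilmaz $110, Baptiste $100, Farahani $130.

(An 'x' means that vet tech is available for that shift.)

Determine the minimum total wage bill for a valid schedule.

Oct 2 can only be covered by Kahale and Marcus, so that assignment is forced.
Oct 7 can only be covered by Marcus and Farahani, so that assignment is forced.
Oct 8 can only be covered by Baptiste, so that assignment is forced.
Picking the cheapest available vet tech for each shift independently would cost $1270, but that ignores the shift limits.
An optimal schedule: Oct 1→Yilmaz, Oct 2→Marcus+Kahale, Oct 3→Baptiste, Oct 4→Baptiste, Oct 5→Marcus+Farahani, Oct 6→Yilmaz, Oct 7→Marcus+Farahani, Oct 8→Baptiste.
Total: 110 + 120 + 140 + 100 + 100 + 120 + 130 + 110 + 120 + 130 + 100 = $1280.

$1280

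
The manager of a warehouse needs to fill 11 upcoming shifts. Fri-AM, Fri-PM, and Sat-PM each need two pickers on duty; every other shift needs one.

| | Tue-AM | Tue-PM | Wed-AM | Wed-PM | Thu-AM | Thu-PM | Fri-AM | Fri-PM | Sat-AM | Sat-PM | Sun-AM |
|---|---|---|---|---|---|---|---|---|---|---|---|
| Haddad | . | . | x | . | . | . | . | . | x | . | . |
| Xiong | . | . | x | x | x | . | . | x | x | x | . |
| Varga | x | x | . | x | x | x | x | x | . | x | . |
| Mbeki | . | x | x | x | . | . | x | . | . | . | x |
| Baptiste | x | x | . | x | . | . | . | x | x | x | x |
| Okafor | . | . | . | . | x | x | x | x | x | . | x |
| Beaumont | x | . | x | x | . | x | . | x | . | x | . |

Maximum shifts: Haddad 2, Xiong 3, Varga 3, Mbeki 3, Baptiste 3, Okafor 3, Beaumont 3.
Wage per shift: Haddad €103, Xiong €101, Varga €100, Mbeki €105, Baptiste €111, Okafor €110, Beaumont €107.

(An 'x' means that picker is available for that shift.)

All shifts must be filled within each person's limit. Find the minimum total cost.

€1445

Picking the cheapest available picker for each shift independently would cost €1414, but that ignores the shift limits.
An optimal schedule: Tue-AM→Varga, Tue-PM→Varga, Wed-AM→Haddad, Wed-PM→Mbeki, Thu-AM→Xiong, Thu-PM→Beaumont, Fri-AM→Varga+Mbeki, Fri-PM→Xiong+Beaumont, Sat-AM→Haddad, Sat-PM→Xiong+Beaumont, Sun-AM→Mbeki.
Total: 100 + 100 + 103 + 105 + 101 + 107 + 100 + 105 + 101 + 107 + 103 + 101 + 107 + 105 = €1445.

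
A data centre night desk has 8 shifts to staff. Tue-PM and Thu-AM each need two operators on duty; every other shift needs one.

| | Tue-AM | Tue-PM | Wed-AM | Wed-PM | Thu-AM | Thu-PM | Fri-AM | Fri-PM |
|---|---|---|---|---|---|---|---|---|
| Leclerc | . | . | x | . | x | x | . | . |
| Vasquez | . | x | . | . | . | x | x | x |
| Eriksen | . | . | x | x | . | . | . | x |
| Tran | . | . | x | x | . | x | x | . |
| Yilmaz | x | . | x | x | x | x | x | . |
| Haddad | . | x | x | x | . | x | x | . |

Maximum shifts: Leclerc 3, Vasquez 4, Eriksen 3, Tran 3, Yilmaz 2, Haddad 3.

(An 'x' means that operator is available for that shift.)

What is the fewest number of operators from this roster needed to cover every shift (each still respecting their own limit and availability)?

4

10 slots to fill and no one can take more than 4, so at least ⌈10/4⌉ = 3 operators are needed.
Shifts {Tue-PM, Thu-AM} need 4 slots, but among the operators available for them (Leclerc, Vasquez, Yilmaz, and Haddad) any 3 together supply at most 3. So 3 operators are not enough.
Leclerc, Vasquez, Yilmaz, and Haddad alone can cover everything: Tue-AM→Yilmaz, Tue-PM→Vasquez+Haddad, Wed-AM→Leclerc, Wed-PM→Haddad, Thu-AM→Leclerc+Yilmaz, Thu-PM→Leclerc, Fri-AM→Vasquez, Fri-PM→Vasquez.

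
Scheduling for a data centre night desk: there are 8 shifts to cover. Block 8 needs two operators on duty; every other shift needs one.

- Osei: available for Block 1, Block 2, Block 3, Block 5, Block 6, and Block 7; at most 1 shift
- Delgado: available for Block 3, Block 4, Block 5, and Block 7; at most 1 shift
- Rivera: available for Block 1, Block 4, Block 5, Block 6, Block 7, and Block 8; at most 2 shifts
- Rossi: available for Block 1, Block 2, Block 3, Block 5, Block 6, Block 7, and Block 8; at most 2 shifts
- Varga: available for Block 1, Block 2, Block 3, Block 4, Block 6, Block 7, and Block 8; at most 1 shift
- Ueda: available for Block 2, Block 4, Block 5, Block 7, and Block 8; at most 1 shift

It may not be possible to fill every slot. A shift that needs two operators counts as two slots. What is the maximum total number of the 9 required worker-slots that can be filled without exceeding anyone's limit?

8

Total capacity across all operators is 1+1+2+2+1+1 = 8, and 9 slots are needed, so at most 8 can be filled.
An assignment achieving 8: Block 1→Osei, Block 2→Rossi, Block 3→Delgado, Block 4→Rivera, Block 5→Ueda, Block 6→Rivera, Block 8→Rossi+Varga.
Loads: Osei 1/1, Delgado 1/1, Rivera 2/2, Rossi 2/2, Varga 1/1, Ueda 1/1.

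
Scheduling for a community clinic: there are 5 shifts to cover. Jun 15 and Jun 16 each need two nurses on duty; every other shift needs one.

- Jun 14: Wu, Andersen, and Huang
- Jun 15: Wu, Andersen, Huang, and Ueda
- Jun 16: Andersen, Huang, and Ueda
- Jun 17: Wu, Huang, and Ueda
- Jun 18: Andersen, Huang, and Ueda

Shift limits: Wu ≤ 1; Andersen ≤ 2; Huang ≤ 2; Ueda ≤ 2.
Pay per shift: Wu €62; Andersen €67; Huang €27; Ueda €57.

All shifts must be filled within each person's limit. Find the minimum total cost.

Picking the cheapest available nurse for each shift independently would cost €249, but that ignores the shift limits.
An optimal schedule: Jun 14→Wu, Jun 15→Andersen+Ueda, Jun 16→Andersen+Huang, Jun 17→Huang, Jun 18→Ueda.
Total: 62 + 67 + 57 + 67 + 27 + 27 + 57 = €364.

€364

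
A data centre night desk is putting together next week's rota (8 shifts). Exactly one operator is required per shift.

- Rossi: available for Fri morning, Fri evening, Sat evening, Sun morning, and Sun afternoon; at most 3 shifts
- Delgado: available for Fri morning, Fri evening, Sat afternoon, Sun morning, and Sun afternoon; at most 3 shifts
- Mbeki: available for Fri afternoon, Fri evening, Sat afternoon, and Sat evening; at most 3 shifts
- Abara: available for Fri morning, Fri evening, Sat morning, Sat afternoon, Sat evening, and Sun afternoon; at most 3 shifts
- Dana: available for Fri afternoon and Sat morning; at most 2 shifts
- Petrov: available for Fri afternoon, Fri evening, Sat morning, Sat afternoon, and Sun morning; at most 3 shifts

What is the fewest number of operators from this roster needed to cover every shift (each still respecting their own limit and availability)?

3

8 slots to fill and no one can take more than 3, so at least ⌈8/3⌉ = 3 operators are needed.
Rossi, Delgado, and Dana alone can cover everything: Fri morning→Rossi, Fri afternoon→Dana, Fri evening→Rossi, Sat morning→Dana, Sat afternoon→Delgado, Sat evening→Rossi, Sun morning→Delgado, Sun afternoon→Delgado.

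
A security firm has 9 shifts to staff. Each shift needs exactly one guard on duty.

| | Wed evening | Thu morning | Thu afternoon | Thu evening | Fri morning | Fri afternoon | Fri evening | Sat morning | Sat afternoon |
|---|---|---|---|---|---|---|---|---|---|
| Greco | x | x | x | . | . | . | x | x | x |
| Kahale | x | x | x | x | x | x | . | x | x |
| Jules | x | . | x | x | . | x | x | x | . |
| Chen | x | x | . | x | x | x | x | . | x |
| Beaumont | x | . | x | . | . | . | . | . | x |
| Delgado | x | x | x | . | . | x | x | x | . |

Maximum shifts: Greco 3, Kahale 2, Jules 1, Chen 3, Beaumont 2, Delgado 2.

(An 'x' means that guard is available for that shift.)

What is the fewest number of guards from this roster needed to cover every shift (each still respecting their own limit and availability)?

9 slots to fill and no one can take more than 3, so at least ⌈9/3⌉ = 3 guards are needed.
Any 3 guards together have capacity at most 3+3+2 = 8 < 9 slots, so 3 can never suffice.
Greco, Kahale, Jules, and Chen alone can cover everything: Wed evening→Chen, Thu morning→Greco, Thu afternoon→Greco, Thu evening→Kahale, Fri morning→Kahale, Fri afternoon→Jules, Fri evening→Chen, Sat morning→Greco, Sat afternoon→Chen.

4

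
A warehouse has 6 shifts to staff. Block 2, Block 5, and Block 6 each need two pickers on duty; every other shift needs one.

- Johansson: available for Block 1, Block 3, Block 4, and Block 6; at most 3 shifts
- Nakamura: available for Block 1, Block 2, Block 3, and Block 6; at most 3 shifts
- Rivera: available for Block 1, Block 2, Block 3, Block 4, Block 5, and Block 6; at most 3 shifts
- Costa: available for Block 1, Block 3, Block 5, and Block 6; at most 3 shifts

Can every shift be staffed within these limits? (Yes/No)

Yes

Block 2 can only be covered by Nakamura and Rivera, so that assignment is forced.
Block 5 can only be covered by Rivera and Costa, so that assignment is forced.
One valid schedule: Block 1→Johansson, Block 2→Nakamura+Rivera, Block 3→Johansson, Block 4→Johansson, Block 5→Rivera+Costa, Block 6→Nakamura+Rivera.
Loads: Johansson 3/3, Nakamura 2/3, Rivera 3/3, Costa 1/3 — all within limits.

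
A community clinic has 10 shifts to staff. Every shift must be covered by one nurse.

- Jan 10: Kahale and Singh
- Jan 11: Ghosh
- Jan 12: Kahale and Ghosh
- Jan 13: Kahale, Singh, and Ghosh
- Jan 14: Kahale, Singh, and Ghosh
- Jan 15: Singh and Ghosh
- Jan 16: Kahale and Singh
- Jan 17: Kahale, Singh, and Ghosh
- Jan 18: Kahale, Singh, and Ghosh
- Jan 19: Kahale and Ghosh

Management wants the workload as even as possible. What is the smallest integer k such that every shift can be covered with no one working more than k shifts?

4

With 3 nurses and 10 worker-slots to fill, someone must work at least ⌈10/3⌉ = 4 shifts, so k ≥ 4.
k = 4 works: Jan 10→Kahale, Jan 11→Ghosh, Jan 12→Kahale, Jan 13→Singh, Jan 14→Singh, Jan 15→Singh, Jan 16→Kahale, Jan 17→Singh, Jan 18→Ghosh, Jan 19→Kahale.
Loads: Kahale 4, Singh 4, Ghosh 2 — all ≤ 4.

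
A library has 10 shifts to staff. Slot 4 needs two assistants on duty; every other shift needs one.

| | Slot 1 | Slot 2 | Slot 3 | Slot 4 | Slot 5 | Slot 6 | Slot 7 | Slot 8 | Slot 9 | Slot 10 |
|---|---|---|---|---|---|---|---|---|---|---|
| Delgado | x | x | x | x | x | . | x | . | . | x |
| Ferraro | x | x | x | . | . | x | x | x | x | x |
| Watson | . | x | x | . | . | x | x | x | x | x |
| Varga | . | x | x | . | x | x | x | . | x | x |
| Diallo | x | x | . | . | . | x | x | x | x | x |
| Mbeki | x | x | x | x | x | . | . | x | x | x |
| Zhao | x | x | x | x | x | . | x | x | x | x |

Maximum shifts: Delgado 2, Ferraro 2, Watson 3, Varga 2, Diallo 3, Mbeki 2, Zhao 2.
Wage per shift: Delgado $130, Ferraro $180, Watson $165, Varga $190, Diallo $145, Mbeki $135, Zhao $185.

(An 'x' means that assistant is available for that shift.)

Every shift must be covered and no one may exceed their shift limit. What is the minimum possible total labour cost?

Picking the cheapest available assistant for each shift independently would cost $1460, but that ignores the shift limits.
An optimal schedule: Slot 1→Mbeki, Slot 2→Watson, Slot 3→Watson, Slot 4→Delgado+Mbeki, Slot 5→Delgado, Slot 6→Diallo, Slot 7→Diallo, Slot 8→Diallo, Slot 9→Watson, Slot 10→Ferraro.
Total: 135 + 165 + 165 + 130 + 135 + 130 + 145 + 145 + 145 + 165 + 180 = $1640.

$1640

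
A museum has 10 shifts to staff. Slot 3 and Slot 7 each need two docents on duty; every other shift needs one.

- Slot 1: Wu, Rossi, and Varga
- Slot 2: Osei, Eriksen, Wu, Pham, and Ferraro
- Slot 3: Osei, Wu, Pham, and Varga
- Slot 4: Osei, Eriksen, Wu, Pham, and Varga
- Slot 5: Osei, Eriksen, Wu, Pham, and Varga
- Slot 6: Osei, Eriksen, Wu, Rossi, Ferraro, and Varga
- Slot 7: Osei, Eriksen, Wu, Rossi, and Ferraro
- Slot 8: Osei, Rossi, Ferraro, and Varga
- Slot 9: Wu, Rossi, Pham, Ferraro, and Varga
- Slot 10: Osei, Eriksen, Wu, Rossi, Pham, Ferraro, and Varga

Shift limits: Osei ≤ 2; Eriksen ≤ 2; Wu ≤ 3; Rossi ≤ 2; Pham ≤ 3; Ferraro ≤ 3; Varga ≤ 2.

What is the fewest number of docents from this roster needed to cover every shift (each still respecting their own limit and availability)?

5

12 slots to fill and no one can take more than 3, so at least ⌈12/3⌉ = 4 docents are needed.
Any 4 docents together have capacity at most 3+3+3+2 = 11 < 12 slots, so 4 can never suffice.
Osei, Eriksen, Wu, Rossi, and Pham alone can cover everything: Slot 1→Wu, Slot 2→Eriksen, Slot 3→Osei+Wu, Slot 4→Pham, Slot 5→Pham, Slot 6→Rossi, Slot 7→Eriksen+Rossi, Slot 8→Osei, Slot 9→Wu, Slot 10→Pham.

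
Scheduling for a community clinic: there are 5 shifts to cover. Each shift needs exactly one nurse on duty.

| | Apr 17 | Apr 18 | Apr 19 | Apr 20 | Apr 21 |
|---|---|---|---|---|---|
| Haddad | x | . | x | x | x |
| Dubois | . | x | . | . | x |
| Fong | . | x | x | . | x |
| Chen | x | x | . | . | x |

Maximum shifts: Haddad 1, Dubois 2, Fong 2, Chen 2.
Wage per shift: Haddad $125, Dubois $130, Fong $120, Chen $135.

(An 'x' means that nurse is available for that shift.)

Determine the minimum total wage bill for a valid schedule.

$630

Apr 20 can only be covered by Haddad, so that assignment is forced.
Picking the cheapest available nurse for each shift independently would cost $610, but that ignores the shift limits.
An optimal schedule: Apr 17→Chen, Apr 18→Fong, Apr 19→Fong, Apr 20→Haddad, Apr 21→Dubois.
Total: 135 + 120 + 120 + 125 + 130 = $630.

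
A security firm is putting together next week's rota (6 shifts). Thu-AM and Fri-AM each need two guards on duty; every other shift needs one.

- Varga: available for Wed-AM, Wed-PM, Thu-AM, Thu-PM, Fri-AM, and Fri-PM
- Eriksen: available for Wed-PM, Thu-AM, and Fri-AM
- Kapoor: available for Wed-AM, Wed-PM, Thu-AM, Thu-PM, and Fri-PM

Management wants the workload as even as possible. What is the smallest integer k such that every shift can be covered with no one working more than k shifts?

3

With 3 guards and 8 worker-slots to fill, someone must work at least ⌈8/3⌉ = 3 shifts, so k ≥ 3.
k = 3 works: Wed-AM→Varga, Wed-PM→Eriksen, Thu-AM→Eriksen+Kapoor, Thu-PM→Varga, Fri-AM→Varga+Eriksen, Fri-PM→Kapoor.
Loads: Varga 3, Eriksen 3, Kapoor 2 — all ≤ 3.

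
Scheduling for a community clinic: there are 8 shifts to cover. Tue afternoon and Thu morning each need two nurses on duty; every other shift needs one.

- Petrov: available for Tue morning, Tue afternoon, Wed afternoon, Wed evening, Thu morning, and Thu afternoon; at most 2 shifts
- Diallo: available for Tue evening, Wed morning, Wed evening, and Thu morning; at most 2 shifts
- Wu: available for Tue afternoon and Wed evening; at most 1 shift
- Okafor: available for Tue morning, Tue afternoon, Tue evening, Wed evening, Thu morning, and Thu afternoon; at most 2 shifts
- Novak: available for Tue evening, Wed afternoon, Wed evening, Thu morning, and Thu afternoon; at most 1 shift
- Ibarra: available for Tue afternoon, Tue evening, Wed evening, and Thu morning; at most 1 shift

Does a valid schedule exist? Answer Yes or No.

Total capacity is 2+2+1+2+1+1 = 9 but 10 worker-slots are needed — infeasible.

No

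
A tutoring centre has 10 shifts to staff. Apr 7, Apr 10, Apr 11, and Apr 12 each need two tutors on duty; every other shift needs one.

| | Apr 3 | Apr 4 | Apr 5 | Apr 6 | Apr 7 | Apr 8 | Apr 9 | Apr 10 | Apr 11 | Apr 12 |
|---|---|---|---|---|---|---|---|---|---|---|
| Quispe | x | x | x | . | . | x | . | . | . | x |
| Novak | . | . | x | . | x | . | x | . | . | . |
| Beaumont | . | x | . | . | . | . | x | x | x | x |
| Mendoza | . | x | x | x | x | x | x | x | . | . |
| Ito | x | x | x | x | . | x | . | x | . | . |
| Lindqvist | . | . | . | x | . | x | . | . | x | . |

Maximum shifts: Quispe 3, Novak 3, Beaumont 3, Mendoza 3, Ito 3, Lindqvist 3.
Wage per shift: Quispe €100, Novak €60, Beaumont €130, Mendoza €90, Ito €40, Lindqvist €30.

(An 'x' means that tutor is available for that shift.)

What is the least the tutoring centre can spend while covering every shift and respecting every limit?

Apr 7 can only be covered by Novak and Mendoza, so that assignment is forced.
Apr 11 can only be covered by Beaumont and Lindqvist, so that assignment is forced.
Apr 12 can only be covered by Quispe and Beaumont, so that assignment is forced.
Picking the cheapest available tutor for each shift independently would cost €910, but that ignores the shift limits.
An optimal schedule: Apr 3→Ito, Apr 4→Ito, Apr 5→Novak, Apr 6→Lindqvist, Apr 7→Novak+Mendoza, Apr 8→Lindqvist, Apr 9→Novak, Apr 10→Ito+Mendoza, Apr 11→Lindqvist+Beaumont, Apr 12→Quispe+Beaumont.
Total: 40 + 40 + 60 + 30 + 60 + 90 + 30 + 60 + 40 + 90 + 30 + 130 + 100 + 130 = €930.

€930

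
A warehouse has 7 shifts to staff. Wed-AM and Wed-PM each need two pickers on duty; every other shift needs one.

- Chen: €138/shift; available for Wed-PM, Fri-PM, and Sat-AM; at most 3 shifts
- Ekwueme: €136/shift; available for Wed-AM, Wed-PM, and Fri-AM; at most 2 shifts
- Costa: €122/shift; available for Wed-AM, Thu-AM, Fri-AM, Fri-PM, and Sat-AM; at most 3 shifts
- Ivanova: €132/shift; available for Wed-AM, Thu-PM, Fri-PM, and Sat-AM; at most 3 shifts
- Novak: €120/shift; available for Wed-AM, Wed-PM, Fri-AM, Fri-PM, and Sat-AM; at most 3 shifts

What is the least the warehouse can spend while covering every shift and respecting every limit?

€1126

Thu-AM can only be covered by Costa, so that assignment is forced.
Thu-PM can only be covered by Ivanova, so that assignment is forced.
Picking the cheapest available picker for each shift independently would cost €1112, but that ignores the shift limits.
An optimal schedule: Wed-AM→Costa+Ivanova, Wed-PM→Novak+Ekwueme, Thu-AM→Costa, Thu-PM→Ivanova, Fri-AM→Novak, Fri-PM→Novak, Sat-AM→Costa.
Total: 122 + 132 + 120 + 136 + 122 + 132 + 120 + 120 + 122 = €1126.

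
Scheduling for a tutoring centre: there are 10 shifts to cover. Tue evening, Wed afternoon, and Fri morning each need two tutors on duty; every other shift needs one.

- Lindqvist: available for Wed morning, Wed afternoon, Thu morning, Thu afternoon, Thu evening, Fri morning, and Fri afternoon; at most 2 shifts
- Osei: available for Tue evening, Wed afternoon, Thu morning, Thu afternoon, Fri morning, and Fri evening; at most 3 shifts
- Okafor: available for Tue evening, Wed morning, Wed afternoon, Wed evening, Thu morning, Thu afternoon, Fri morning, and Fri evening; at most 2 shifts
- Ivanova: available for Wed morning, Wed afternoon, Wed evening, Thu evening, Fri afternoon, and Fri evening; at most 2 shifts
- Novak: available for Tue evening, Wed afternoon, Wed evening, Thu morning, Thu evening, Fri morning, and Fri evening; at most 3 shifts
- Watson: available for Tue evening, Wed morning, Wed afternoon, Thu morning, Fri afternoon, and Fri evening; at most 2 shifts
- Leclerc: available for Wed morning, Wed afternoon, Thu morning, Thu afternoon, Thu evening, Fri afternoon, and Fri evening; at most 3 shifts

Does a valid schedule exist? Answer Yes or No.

One valid schedule: Tue evening→Osei+Novak, Wed morning→Okafor, Wed afternoon→Novak+Watson, Wed evening→Okafor, Thu morning→Osei, Thu afternoon→Lindqvist, Thu evening→Lindqvist, Fri morning→Osei+Novak, Fri afternoon→Ivanova, Fri evening→Ivanova.
Loads: Lindqvist 2/2, Osei 3/3, Okafor 2/2, Ivanova 2/2, Novak 3/3, Watson 1/2, Leclerc 0/3 — all within limits.

Yes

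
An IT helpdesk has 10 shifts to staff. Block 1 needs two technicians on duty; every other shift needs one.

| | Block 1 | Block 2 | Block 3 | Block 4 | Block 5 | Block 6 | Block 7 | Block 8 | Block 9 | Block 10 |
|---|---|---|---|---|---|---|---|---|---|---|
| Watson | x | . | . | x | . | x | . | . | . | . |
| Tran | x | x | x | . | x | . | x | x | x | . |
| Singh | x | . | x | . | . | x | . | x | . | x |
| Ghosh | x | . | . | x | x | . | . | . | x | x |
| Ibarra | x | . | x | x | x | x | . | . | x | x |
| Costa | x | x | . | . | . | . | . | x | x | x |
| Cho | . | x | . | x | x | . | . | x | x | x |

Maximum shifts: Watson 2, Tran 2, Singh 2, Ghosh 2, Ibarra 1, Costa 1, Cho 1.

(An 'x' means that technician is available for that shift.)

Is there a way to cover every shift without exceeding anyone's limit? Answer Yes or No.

Block 7 can only be covered by Tran, so that assignment is forced.
One valid schedule: Block 1→Ibarra+Costa, Block 2→Tran, Block 3→Singh, Block 4→Watson, Block 5→Ghosh, Block 6→Watson, Block 7→Tran, Block 8→Singh, Block 9→Ghosh, Block 10→Cho.
Loads: Watson 2/2, Tran 2/2, Singh 2/2, Ghosh 2/2, Ibarra 1/1, Costa 1/1, Cho 1/1 — all within limits.

Yes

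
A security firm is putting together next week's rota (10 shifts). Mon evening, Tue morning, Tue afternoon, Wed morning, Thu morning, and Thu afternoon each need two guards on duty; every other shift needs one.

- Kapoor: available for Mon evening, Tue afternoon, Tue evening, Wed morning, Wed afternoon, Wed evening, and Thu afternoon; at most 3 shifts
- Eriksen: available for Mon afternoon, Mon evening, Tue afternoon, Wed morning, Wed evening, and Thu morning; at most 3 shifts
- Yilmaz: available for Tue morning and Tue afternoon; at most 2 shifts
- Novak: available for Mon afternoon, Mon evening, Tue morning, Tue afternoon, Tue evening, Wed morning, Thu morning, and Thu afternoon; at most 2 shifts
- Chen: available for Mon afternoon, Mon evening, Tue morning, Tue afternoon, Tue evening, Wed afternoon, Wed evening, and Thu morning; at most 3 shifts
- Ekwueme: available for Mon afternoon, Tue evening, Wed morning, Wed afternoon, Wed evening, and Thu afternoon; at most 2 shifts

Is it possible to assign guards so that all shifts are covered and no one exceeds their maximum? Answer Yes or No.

Total capacity is 3+3+2+2+3+2 = 15 but 16 worker-slots are needed — infeasible.

No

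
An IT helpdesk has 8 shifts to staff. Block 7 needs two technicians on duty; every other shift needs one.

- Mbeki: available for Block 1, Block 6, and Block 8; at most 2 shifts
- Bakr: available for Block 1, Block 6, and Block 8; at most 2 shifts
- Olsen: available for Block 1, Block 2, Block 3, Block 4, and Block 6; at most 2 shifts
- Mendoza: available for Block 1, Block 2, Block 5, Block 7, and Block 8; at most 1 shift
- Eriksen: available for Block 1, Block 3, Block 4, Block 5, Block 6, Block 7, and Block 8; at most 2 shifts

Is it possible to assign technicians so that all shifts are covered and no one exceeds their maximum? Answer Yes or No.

No

Total capacity is 9 and 9 slots are needed, so capacity alone doesn't rule it out.
Shifts {Block 2, Block 3, Block 4, Block 5, Block 7} need 6 worker-slots in total, but the technicians available for any of those shifts (Olsen, Mendoza, and Eriksen) can supply at most 5 among them. So no valid schedule exists.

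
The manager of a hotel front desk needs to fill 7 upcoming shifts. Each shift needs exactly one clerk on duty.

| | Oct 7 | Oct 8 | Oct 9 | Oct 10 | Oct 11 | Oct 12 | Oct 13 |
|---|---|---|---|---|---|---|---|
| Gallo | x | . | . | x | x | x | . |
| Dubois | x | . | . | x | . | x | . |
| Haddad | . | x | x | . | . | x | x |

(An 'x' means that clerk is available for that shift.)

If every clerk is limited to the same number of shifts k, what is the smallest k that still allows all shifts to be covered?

With 3 clerks and 7 worker-slots to fill, someone must work at least ⌈7/3⌉ = 3 shifts, so k ≥ 3.
k = 3 works: Oct 7→Gallo, Oct 8→Haddad, Oct 9→Haddad, Oct 10→Gallo, Oct 11→Gallo, Oct 12→Dubois, Oct 13→Haddad.
Loads: Gallo 3, Dubois 1, Haddad 3 — all ≤ 3.

3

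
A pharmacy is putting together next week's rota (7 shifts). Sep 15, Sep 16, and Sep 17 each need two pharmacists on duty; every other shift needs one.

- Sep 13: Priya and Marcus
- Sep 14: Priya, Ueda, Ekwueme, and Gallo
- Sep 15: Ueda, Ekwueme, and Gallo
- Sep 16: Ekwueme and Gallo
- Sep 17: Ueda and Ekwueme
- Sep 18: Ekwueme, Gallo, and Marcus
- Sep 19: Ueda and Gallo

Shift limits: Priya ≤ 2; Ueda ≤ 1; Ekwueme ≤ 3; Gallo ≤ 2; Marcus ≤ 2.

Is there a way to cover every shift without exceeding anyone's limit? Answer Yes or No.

No

Total capacity is 10 and 10 slots are needed, so capacity alone doesn't rule it out.
Shifts {Sep 15, Sep 16, Sep 17, Sep 19} need 7 worker-slots in total, but the pharmacists available for any of those shifts (Ueda, Ekwueme, and Gallo) can supply at most 6 among them. So no valid schedule exists.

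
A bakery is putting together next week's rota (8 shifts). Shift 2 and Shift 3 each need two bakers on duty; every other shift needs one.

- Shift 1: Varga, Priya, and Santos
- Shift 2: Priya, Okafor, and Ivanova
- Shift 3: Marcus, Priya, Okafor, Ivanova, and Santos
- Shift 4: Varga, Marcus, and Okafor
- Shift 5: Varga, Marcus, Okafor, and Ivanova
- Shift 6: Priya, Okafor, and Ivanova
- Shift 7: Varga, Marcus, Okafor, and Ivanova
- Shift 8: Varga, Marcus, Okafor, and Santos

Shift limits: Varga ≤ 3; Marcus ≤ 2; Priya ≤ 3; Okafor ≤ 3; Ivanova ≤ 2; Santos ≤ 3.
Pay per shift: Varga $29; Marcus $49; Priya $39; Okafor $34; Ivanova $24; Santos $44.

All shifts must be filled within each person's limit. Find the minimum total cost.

Picking the cheapest available baker for each shift independently would cost $275, but that ignores the shift limits.
An optimal schedule: Shift 1→Varga, Shift 2→Ivanova+Okafor, Shift 3→Okafor+Priya, Shift 4→Varga, Shift 5→Ivanova, Shift 6→Priya, Shift 7→Varga, Shift 8→Okafor.
Total: 29 + 24 + 34 + 34 + 39 + 29 + 24 + 39 + 29 + 34 = $315.

$315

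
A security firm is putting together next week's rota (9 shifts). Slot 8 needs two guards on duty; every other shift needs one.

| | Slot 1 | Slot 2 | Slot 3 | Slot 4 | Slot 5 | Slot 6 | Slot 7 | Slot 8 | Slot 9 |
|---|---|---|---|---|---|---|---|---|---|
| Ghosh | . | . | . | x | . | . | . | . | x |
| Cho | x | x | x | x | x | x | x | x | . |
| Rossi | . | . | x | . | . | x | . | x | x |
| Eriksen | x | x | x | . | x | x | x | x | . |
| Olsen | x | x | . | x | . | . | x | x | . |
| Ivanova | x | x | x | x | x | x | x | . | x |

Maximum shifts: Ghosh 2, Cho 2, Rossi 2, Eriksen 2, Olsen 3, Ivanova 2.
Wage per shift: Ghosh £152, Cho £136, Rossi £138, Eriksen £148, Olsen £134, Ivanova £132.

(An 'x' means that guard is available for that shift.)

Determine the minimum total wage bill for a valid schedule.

Picking the cheapest available guard for each shift independently would cost £1326, but that ignores the shift limits.
An optimal schedule: Slot 1→Olsen, Slot 2→Olsen, Slot 3→Cho, Slot 4→Olsen, Slot 5→Ivanova, Slot 6→Rossi, Slot 7→Cho, Slot 8→Rossi+Eriksen, Slot 9→Ivanova.
Total: 134 + 134 + 136 + 134 + 132 + 138 + 136 + 138 + 148 + 132 = £1362.

£1362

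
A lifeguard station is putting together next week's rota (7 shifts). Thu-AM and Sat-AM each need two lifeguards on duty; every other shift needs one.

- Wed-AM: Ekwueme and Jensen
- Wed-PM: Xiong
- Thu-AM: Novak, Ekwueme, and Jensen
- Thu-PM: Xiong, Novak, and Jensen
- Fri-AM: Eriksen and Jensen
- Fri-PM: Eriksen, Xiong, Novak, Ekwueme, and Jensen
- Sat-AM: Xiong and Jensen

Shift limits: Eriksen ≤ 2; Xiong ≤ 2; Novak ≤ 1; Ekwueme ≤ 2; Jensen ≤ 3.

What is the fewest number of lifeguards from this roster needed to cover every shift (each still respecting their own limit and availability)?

9 slots to fill and no one can take more than 3, so at least ⌈9/3⌉ = 3 lifeguards are needed.
Any 3 lifeguards together have capacity at most 3+2+2 = 7 < 9 slots, so 3 can never suffice.
Eriksen, Xiong, Ekwueme, and Jensen alone can cover everything: Wed-AM→Ekwueme, Wed-PM→Xiong, Thu-AM→Ekwueme+Jensen, Thu-PM→Jensen, Fri-AM→Eriksen, Fri-PM→Eriksen, Sat-AM→Xiong+Jensen.

4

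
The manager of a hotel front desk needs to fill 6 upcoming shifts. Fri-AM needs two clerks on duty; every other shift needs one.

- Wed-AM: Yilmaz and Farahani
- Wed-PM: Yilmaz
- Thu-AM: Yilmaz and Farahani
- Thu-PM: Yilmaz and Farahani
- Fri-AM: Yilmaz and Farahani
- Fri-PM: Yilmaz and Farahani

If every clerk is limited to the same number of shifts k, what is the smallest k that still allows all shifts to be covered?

4

With 2 clerks and 7 worker-slots to fill, someone must work at least ⌈7/2⌉ = 4 shifts, so k ≥ 4.
k = 4 works: Wed-AM→Yilmaz, Wed-PM→Yilmaz, Thu-AM→Yilmaz, Thu-PM→Farahani, Fri-AM→Yilmaz+Farahani, Fri-PM→Farahani.
Loads: Yilmaz 4, Farahani 3 — all ≤ 4.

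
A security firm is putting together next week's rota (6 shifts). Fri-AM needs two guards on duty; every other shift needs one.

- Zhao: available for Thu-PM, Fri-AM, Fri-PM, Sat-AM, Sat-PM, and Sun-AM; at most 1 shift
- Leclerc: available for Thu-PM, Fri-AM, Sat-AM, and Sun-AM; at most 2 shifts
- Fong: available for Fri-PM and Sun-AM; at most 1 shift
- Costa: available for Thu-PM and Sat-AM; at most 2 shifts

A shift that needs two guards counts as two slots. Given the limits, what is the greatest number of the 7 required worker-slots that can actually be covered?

6

Total capacity across all guards is 1+2+1+2 = 6, and 7 slots are needed, so at most 6 can be filled.
An assignment achieving 6: Thu-PM→Costa, Fri-AM→Leclerc, Fri-PM→Fong, Sat-AM→Costa, Sat-PM→Zhao, Sun-AM→Leclerc.
Loads: Zhao 1/1, Leclerc 2/2, Fong 1/1, Costa 2/2.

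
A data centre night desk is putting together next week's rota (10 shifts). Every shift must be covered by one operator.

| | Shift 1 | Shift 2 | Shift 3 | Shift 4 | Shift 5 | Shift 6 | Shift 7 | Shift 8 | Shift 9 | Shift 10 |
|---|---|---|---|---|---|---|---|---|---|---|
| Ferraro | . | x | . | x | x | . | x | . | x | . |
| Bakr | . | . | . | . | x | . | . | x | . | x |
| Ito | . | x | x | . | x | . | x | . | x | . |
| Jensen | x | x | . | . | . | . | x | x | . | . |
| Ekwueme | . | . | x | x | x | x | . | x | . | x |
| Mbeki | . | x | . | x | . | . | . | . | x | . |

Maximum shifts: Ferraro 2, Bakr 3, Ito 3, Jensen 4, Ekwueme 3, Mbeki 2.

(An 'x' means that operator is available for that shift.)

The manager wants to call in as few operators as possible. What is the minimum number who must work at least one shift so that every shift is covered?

3

10 slots to fill and no one can take more than 4, so at least ⌈10/4⌉ = 3 operators are needed.
Ito, Jensen, and Ekwueme alone can cover everything: Shift 1→Jensen, Shift 2→Jensen, Shift 3→Ito, Shift 4→Ekwueme, Shift 5→Ito, Shift 6→Ekwueme, Shift 7→Jensen, Shift 8→Jensen, Shift 9→Ito, Shift 10→Ekwueme.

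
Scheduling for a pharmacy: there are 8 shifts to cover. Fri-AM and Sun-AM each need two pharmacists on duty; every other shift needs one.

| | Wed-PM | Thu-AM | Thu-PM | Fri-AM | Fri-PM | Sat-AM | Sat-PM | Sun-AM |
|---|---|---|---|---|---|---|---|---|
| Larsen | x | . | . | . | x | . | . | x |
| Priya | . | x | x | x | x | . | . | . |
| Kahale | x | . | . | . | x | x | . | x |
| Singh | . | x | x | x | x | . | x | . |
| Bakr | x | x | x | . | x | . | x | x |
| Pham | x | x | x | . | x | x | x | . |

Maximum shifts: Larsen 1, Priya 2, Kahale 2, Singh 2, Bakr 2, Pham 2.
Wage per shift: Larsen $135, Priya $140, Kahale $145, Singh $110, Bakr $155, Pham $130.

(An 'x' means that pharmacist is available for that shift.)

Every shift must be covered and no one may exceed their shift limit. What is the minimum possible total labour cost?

Fri-AM can only be covered by Priya and Singh, so that assignment is forced.
Picking the cheapest available pharmacist for each shift independently would cost $1230, but that ignores the shift limits.
An optimal schedule: Wed-PM→Pham, Thu-AM→Priya, Thu-PM→Bakr, Fri-AM→Singh+Priya, Fri-PM→Kahale, Sat-AM→Pham, Sat-PM→Singh, Sun-AM→Larsen+Kahale.
Total: 130 + 140 + 155 + 110 + 140 + 145 + 130 + 110 + 135 + 145 = $1340.

$1340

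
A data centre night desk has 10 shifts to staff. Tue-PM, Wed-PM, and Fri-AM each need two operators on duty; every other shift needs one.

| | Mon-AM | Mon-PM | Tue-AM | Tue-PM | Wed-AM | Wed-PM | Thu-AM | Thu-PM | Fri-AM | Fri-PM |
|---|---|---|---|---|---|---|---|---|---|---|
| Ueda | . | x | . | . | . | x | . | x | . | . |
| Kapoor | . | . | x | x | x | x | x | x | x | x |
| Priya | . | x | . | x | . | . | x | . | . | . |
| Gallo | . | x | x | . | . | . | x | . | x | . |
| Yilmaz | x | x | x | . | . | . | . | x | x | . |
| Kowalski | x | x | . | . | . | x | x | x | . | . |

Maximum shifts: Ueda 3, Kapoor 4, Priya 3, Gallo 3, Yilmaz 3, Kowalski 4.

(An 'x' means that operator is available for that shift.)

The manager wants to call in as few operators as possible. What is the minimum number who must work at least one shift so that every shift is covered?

13 slots to fill and no one can take more than 4, so at least ⌈13/4⌉ = 4 operators are needed.
No set of 4 operators can cover every shift (each such set leaves at least one shift with no one available or exceeds a cap).
Ueda, Kapoor, Priya, Gallo, and Yilmaz alone can cover everything: Mon-AM→Yilmaz, Mon-PM→Ueda, Tue-AM→Gallo, Tue-PM→Kapoor+Priya, Wed-AM→Kapoor, Wed-PM→Ueda+Kapoor, Thu-AM→Priya, Thu-PM→Ueda, Fri-AM→Gallo+Yilmaz, Fri-PM→Kapoor.

5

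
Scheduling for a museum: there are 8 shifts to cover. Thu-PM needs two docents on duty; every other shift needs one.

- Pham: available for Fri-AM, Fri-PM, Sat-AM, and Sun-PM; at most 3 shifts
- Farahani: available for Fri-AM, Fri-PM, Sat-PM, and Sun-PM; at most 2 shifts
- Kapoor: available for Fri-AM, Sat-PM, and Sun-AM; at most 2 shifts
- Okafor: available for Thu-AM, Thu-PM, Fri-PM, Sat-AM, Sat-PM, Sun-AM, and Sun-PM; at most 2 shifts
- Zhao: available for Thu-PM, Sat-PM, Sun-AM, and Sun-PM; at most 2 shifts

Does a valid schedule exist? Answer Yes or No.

Thu-AM can only be covered by Okafor, so that assignment is forced.
Thu-PM can only be covered by Okafor and Zhao, so that assignment is forced.
One valid schedule: Thu-AM→Okafor, Thu-PM→Okafor+Zhao, Fri-AM→Pham, Fri-PM→Pham, Sat-AM→Pham, Sat-PM→Farahani, Sun-AM→Kapoor, Sun-PM→Farahani.
Loads: Pham 3/3, Farahani 2/2, Kapoor 1/2, Okafor 2/2, Zhao 1/2 — all within limits.

Yes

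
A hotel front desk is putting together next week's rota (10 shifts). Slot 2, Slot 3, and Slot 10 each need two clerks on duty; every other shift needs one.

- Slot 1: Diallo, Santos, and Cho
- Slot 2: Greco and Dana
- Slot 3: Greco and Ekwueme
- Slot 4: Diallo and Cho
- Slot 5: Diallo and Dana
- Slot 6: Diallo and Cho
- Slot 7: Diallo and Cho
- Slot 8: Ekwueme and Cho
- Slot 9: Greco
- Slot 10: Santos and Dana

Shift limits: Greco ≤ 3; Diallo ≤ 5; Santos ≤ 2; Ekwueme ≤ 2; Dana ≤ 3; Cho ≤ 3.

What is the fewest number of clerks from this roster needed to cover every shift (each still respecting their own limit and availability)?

5

13 slots to fill and no one can take more than 5, so at least ⌈13/5⌉ = 3 clerks are needed.
Shifts {Slot 3, Slot 4, Slot 10} need 5 slots, but among the clerks available for them (Greco, Diallo, Santos, Ekwueme, Dana, and Cho) any 4 together supply at most 4. So 4 clerks are not enough.
Greco, Diallo, Santos, Ekwueme, and Dana alone can cover everything: Slot 1→Diallo, Slot 2→Greco+Dana, Slot 3→Greco+Ekwueme, Slot 4→Diallo, Slot 5→Diallo, Slot 6→Diallo, Slot 7→Diallo, Slot 8→Ekwueme, Slot 9→Greco, Slot 10→Santos+Dana.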